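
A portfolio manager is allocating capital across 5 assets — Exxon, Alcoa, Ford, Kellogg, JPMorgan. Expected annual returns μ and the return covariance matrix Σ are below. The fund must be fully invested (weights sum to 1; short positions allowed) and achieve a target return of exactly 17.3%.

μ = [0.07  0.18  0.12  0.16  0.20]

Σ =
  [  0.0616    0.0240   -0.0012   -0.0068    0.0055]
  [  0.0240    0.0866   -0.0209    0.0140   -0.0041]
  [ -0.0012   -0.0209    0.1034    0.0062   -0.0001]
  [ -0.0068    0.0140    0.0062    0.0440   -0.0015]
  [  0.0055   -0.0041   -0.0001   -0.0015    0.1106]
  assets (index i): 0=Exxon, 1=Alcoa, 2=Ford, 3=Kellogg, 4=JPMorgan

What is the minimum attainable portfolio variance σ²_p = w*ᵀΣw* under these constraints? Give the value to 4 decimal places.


u=Σ⁻¹μ = [0.6110  1.8389  1.3602  3.0184  1.8883]
v=Σ⁻¹𝟙 = [15.5388  6.4832  9.8526  21.9781  8.8162]
a=μᵀu=1.397588  b=𝟙ᵀu=8.716737  c=𝟙ᵀv=62.668890  D=ac−b²=11.603798
λ₁=(c·0.173−b)/D = (62.668890·0.173−8.716737)/11.603798 = 0.183128
λ₂=(a−b·0.173)/D = (1.397588−8.716737·0.173)/11.603798 = -0.009515
w* = 0.183128·u + -0.009515·v:
  w_0 = 0.183128·0.6110 + -0.009515·15.5388 = -0.0360  (Exxon)
  w_1 = 0.183128·1.8389 + -0.009515·6.4832 = 0.2751  (Alcoa)
  w_2 = 0.183128·1.3602 + -0.009515·9.8526 = 0.1553  (Ford)
  w_3 = 0.183128·3.0184 + -0.009515·21.9781 = 0.3436  (Kellogg)
  w_4 = 0.183128·1.8883 + -0.009515·8.8162 = 0.2619  (JPMorgan)
Σw_i=1.0000  μᵀw=0.1730
σ²=wᵀΣw=λ₁·μ_p+λ₂ = 0.183128·0.173 + -0.009515 = 0.022166 ≈ 0.0222

0.0222


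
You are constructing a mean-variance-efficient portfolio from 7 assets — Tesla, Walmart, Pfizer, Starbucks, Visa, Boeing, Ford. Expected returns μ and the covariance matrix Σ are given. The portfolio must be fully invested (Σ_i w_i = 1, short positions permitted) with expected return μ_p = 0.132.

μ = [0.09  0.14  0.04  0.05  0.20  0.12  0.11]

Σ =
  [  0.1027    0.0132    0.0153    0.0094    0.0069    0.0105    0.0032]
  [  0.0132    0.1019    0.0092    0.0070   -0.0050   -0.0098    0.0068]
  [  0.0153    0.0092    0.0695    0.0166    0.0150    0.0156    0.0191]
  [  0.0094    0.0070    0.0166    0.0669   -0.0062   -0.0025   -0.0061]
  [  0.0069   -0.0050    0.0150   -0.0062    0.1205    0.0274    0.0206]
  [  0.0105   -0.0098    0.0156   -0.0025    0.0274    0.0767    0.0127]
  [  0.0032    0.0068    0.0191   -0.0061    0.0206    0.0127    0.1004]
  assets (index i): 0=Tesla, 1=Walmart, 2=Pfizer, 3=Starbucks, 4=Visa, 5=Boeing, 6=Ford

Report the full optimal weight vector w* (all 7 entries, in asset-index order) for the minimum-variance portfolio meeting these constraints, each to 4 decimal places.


u=Σ⁻¹μ = [0.4662  1.4543  -0.7347  0.9572  1.4281  1.2360  0.7308]
v=Σ⁻¹𝟙 = [5.2348  8.6262  3.4269  13.9590  5.1258  10.1803  7.0658]
a=μᵀu=0.778357  b=𝟙ᵀu=5.537851  c=𝟙ᵀv=53.618739  D=ac−b²=11.066751
λ₁=(c·0.132−b)/D = (53.618739·0.132−5.537851)/11.066751 = 0.139140
λ₂=(a−b·0.132)/D = (0.778357−5.537851·0.132)/11.066751 = 0.004280
w* = 0.139140·u + 0.004280·v:
  w_0 = 0.139140·0.4662 + 0.004280·5.2348 = 0.0873  (Tesla)
  w_1 = 0.139140·1.4543 + 0.004280·8.6262 = 0.2393  (Walmart)
  w_2 = 0.139140·-0.7347 + 0.004280·3.4269 = -0.0876  (Pfizer)
  w_3 = 0.139140·0.9572 + 0.004280·13.9590 = 0.1929  (Starbucks)
  w_4 = 0.139140·1.4281 + 0.004280·5.1258 = 0.2206  (Visa)
  w_5 = 0.139140·1.2360 + 0.004280·10.1803 = 0.2155  (Boeing)
  w_6 = 0.139140·0.7308 + 0.004280·7.0658 = 0.1319  (Ford)
Σw_i=1.0000  μᵀw=0.1320
σ²=wᵀΣw=λ₁·μ_p+λ₂ = 0.139140·0.132 + 0.004280 = 0.022646 ≈ 0.0226

0.0873  0.2393  -0.0876  0.1929  0.2206  0.2155  0.1319


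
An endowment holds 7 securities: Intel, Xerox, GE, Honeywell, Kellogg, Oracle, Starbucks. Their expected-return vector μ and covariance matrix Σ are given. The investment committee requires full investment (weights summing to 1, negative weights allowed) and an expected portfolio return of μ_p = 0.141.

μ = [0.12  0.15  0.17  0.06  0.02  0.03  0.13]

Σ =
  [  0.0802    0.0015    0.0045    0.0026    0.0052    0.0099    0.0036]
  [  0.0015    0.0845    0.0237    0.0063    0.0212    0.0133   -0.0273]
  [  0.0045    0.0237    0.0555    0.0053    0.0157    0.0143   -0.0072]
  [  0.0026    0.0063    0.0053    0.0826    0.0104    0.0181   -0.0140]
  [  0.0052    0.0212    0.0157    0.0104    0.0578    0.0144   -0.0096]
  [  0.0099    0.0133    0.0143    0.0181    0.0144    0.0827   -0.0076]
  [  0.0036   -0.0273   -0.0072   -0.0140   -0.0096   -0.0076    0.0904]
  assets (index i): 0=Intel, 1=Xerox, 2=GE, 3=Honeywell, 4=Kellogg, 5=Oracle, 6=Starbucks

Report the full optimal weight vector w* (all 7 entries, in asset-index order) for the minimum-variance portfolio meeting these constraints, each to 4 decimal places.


g=Σ⁻¹μ = [1.2899  1.9305  2.6936  0.9438  -0.9113  -0.4137  2.1988]
h=Σ⁻¹𝟙 = [9.3011  10.6112  9.9710  11.0678  9.5664  5.1000  17.8489]
a=μᵀg=1.214117  b=𝟙ᵀg=7.731631  c=𝟙ᵀh=73.466398  D=ac−b²=29.418680
λ₁=(c·0.141−b)/D = (73.466398·0.141−7.731631)/29.418680 = 0.089301
λ₂=(a−b·0.141)/D = (1.214117−7.731631·0.141)/29.418680 = 0.004214
w* = 0.089301·g + 0.004214·h:
  w_0 = 0.089301·1.2899 + 0.004214·9.3011 = 0.1544  (Intel)
  w_1 = 0.089301·1.9305 + 0.004214·10.6112 = 0.2171  (Xerox)
  w_2 = 0.089301·2.6936 + 0.004214·9.9710 = 0.2826  (GE)
  w_3 = 0.089301·0.9438 + 0.004214·11.0678 = 0.1309  (Honeywell)
  w_4 = 0.089301·-0.9113 + 0.004214·9.5664 = -0.0411  (Kellogg)
  w_5 = 0.089301·-0.4137 + 0.004214·5.1000 = -0.0155  (Oracle)
  w_6 = 0.089301·2.1988 + 0.004214·17.8489 = 0.2716  (Starbucks)
Σw_i=1.0000  μᵀw=0.1410
σ²=wᵀΣw=λ₁·μ_p+λ₂ = 0.089301·0.141 + 0.004214 = 0.016805 ≈ 0.0168

0.1544  0.2171  0.2826  0.1309  -0.0411  -0.0155  0.2716


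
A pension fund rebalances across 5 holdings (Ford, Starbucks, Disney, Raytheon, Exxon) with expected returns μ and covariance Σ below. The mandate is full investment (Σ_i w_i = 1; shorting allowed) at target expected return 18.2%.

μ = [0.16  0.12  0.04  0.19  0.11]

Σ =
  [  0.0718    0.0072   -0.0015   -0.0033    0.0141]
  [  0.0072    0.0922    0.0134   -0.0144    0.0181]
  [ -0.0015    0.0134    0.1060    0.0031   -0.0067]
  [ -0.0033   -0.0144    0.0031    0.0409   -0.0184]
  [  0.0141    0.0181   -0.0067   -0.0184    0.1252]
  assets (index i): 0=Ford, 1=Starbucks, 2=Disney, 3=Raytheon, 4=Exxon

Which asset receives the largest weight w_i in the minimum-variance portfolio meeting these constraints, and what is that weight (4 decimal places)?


x=Σ⁻¹μ = [2.0748  1.8182  0.0812  6.0186  1.2709]
y=Σ⁻¹𝟙 = [12.4275  12.0043  7.7529  33.6883  10.2181]
a=μᵀx=1.836750  b=𝟙ᵀx=11.263800  c=𝟙ᵀy=76.091120  D=ac−b²=12.887142
λ₁=(c·0.182−b)/D = (76.091120·0.182−11.263800)/12.887142 = 0.200571
λ₂=(a−b·0.182)/D = (1.836750−11.263800·0.182)/12.887142 = -0.016548
w* = 0.200571·x + -0.016548·y:
  w_0 = 0.200571·2.0748 + -0.016548·12.4275 = 0.2105  (Ford)
  w_1 = 0.200571·1.8182 + -0.016548·12.0043 = 0.1660  (Starbucks)
  w_2 = 0.200571·0.0812 + -0.016548·7.7529 = -0.1120  (Disney)
  w_3 = 0.200571·6.0186 + -0.016548·33.6883 = 0.6497  (Raytheon)
  w_4 = 0.200571·1.2709 + -0.016548·10.2181 = 0.0858  (Exxon)
Σw_i=1.0000  μᵀw=0.1820
σ²=wᵀΣw=λ₁·μ_p+λ₂ = 0.200571·0.182 + -0.016548 = 0.019955 ≈ 0.0200

Raytheon (0.6497)


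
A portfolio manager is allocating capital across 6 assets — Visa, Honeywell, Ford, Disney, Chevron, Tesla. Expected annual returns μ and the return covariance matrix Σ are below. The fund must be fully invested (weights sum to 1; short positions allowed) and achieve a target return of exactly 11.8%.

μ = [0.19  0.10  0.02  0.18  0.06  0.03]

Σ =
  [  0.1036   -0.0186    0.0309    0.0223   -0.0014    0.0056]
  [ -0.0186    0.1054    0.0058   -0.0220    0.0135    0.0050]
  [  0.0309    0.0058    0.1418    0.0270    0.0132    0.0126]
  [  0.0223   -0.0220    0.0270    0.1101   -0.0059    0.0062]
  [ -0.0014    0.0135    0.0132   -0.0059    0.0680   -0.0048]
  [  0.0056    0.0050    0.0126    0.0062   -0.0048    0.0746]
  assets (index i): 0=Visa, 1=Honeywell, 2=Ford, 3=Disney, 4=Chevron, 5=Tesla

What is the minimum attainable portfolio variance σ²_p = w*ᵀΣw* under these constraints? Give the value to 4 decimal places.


u=Σ⁻¹μ = [1.9742  1.5854  -0.7982  1.7866  0.9319  0.1940]
v=Σ⁻¹𝟙 = [8.9350  10.5782  0.4794  9.3579  14.3621  12.0905]
a=μᵀu=0.900997  b=𝟙ᵀu=5.673909  c=𝟙ᵀv=55.803005  D=ac−b²=18.085105
λ₁=(c·0.118−b)/D = (55.803005·0.118−5.673909)/18.085105 = 0.050364
λ₂=(a−b·0.118)/D = (0.900997−5.673909·0.118)/18.085105 = 0.012799
w* = 0.050364·u + 0.012799·v:
  w_0 = 0.050364·1.9742 + 0.012799·8.9350 = 0.2138  (Visa)
  w_1 = 0.050364·1.5854 + 0.012799·10.5782 = 0.2152  (Honeywell)
  w_2 = 0.050364·-0.7982 + 0.012799·0.4794 = -0.0341  (Ford)
  w_3 = 0.050364·1.7866 + 0.012799·9.3579 = 0.2098  (Disney)
  w_4 = 0.050364·0.9319 + 0.012799·14.3621 = 0.2308  (Chevron)
  w_5 = 0.050364·0.1940 + 0.012799·12.0905 = 0.1645  (Tesla)
Σw_i=1.0000  μᵀw=0.1180
σ²=wᵀΣw=λ₁·μ_p+λ₂ = 0.050364·0.118 + 0.012799 = 0.018742 ≈ 0.0187

0.0187


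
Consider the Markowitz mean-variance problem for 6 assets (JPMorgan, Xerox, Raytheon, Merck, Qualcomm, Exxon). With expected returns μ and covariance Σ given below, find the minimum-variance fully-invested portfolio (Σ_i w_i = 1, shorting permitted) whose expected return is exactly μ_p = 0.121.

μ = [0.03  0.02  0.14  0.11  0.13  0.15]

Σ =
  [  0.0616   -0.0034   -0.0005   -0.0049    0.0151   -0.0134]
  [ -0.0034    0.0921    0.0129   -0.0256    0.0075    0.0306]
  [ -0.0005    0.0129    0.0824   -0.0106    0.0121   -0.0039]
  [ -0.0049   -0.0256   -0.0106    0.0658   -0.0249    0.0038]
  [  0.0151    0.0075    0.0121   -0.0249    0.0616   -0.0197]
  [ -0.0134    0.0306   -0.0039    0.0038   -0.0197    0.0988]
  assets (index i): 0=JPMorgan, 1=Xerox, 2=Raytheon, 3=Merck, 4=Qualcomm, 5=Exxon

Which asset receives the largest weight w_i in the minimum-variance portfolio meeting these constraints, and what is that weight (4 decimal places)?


Qualcomm (0.3086)

x=Σ⁻¹μ = [0.3283  -0.2010  1.7007  3.1752  3.7447  2.3167]
y=Σ⁻¹𝟙 = [16.0609  12.4447  11.2475  31.9921  25.5850  12.7604]
a=μᵀx=1.427516  b=𝟙ᵀx=11.064620  c=𝟙ᵀy=110.090693  D=ac−b²=34.730387
λ₁=(c·0.121−b)/D = (110.090693·0.121−11.064620)/34.730387 = 0.064968
λ₂=(a−b·0.121)/D = (1.427516−11.064620·0.121)/34.730387 = 0.002554
w* = 0.064968·x + 0.002554·y:
  w_0 = 0.064968·0.3283 + 0.002554·16.0609 = 0.0623  (JPMorgan)
  w_1 = 0.064968·-0.2010 + 0.002554·12.4447 = 0.0187  (Xerox)
  w_2 = 0.064968·1.7007 + 0.002554·11.2475 = 0.1392  (Raytheon)
  w_3 = 0.064968·3.1752 + 0.002554·31.9921 = 0.2880  (Merck)
  w_4 = 0.064968·3.7447 + 0.002554·25.5850 = 0.3086  (Qualcomm)
  w_5 = 0.064968·2.3167 + 0.002554·12.7604 = 0.1831  (Exxon)
Σw_i=1.0000  μᵀw=0.1210
σ²=wᵀΣw=λ₁·μ_p+λ₂ = 0.064968·0.121 + 0.002554 = 0.010415 ≈ 0.0104


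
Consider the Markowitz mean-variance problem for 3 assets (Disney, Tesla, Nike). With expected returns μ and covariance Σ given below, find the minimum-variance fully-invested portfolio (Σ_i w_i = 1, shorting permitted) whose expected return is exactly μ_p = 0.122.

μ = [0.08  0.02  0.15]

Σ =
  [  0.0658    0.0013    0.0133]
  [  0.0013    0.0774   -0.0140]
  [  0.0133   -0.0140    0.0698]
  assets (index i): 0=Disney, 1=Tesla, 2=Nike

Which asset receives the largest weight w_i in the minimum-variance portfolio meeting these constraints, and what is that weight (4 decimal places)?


Nike (0.6938)

p=Σ⁻¹μ = [0.7732  0.6303  2.1281]
q=Σ⁻¹𝟙 = [11.8246  15.4662  15.1757]
a=μᵀp=0.393678  b=𝟙ᵀp=3.531639  c=𝟙ᵀq=42.466478  D=ac−b²=4.245624
λ₁=(c·0.122−b)/D = (42.466478·0.122−3.531639)/4.245624 = 0.388464
λ₂=(a−b·0.122)/D = (0.393678−3.531639·0.122)/4.245624 = -0.008758
w* = 0.388464·p + -0.008758·q:
  w_0 = 0.388464·0.7732 + -0.008758·11.8246 = 0.1968  (Disney)
  w_1 = 0.388464·0.6303 + -0.008758·15.4662 = 0.1094  (Tesla)
  w_2 = 0.388464·2.1281 + -0.008758·15.1757 = 0.6938  (Nike)
Σw_i=1.0000  μᵀw=0.1220
σ²=wᵀΣw=λ₁·μ_p+λ₂ = 0.388464·0.122 + -0.008758 = 0.038635 ≈ 0.0386


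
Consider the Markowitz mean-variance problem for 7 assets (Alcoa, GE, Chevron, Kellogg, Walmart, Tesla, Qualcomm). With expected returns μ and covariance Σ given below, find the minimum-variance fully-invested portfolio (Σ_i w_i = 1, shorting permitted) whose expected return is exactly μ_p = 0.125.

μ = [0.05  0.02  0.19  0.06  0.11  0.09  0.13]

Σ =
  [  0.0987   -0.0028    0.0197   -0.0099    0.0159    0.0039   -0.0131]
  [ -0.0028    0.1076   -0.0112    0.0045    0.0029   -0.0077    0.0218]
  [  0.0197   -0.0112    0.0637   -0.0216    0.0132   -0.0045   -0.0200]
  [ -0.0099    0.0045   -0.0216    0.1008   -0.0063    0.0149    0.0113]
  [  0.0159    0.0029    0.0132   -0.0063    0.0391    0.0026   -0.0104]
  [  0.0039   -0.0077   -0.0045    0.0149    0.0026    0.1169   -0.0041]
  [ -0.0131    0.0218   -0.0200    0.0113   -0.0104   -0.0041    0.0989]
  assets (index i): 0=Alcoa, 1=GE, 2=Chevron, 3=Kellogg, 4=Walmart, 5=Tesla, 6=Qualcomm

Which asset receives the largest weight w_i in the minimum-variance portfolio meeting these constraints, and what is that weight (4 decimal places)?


Chevron (0.3037)

g=Σ⁻¹μ = [-0.2407  0.0722  3.7068  1.1489  2.3625  0.8024  2.1667]
h=Σ⁻¹𝟙 = [5.7687  8.1428  20.4480  13.0317  21.0842  8.0562  14.2777]
a=μᵀg=1.376398  b=𝟙ᵀg=10.018729  c=𝟙ᵀh=90.809233  D=ac−b²=24.614748
λ₁=(c·0.125−b)/D = (90.809233·0.125−10.018729)/24.614748 = 0.054131
λ₂=(a−b·0.125)/D = (1.376398−10.018729·0.125)/24.614748 = 0.005040
w* = 0.054131·g + 0.005040·h:
  w_0 = 0.054131·-0.2407 + 0.005040·5.7687 = 0.0160  (Alcoa)
  w_1 = 0.054131·0.0722 + 0.005040·8.1428 = 0.0449  (GE)
  w_2 = 0.054131·3.7068 + 0.005040·20.4480 = 0.3037  (Chevron)
  w_3 = 0.054131·1.1489 + 0.005040·13.0317 = 0.1279  (Kellogg)
  w_4 = 0.054131·2.3625 + 0.005040·21.0842 = 0.2341  (Walmart)
  w_5 = 0.054131·0.8024 + 0.005040·8.0562 = 0.0840  (Tesla)
  w_6 = 0.054131·2.1667 + 0.005040·14.2777 = 0.1892  (Qualcomm)
Σw_i=1.0000  μᵀw=0.1250
σ²=wᵀΣw=λ₁·μ_p+λ₂ = 0.054131·0.125 + 0.005040 = 0.011806 ≈ 0.0118


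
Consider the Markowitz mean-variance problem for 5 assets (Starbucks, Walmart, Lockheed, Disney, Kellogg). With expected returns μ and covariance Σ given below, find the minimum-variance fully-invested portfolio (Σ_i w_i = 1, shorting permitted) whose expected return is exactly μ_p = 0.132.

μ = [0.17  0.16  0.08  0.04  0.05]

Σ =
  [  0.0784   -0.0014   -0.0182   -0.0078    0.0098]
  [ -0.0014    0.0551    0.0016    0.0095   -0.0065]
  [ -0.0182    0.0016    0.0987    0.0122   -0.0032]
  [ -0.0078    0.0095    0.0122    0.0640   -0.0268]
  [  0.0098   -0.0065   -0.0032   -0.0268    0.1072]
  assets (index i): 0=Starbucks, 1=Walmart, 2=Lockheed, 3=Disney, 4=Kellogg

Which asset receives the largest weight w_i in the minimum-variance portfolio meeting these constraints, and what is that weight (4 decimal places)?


Walmart (0.3684)

u=Σ⁻¹μ = [2.4715  2.9125  1.1745  0.5130  0.5804]
v=Σ⁻¹𝟙 = [15.7104  16.6289  10.8832  18.8312  13.9331]
a=μᵀu=1.029659  b=𝟙ᵀu=7.651937  c=𝟙ᵀv=75.986733  D=ac−b²=19.688251
λ₁=(c·0.132−b)/D = (75.986733·0.132−7.651937)/19.688251 = 0.120799
λ₂=(a−b·0.132)/D = (1.029659−7.651937·0.132)/19.688251 = 0.000996
w* = 0.120799·u + 0.000996·v:
  w_0 = 0.120799·2.4715 + 0.000996·15.7104 = 0.3142  (Starbucks)
  w_1 = 0.120799·2.9125 + 0.000996·16.6289 = 0.3684  (Walmart)
  w_2 = 0.120799·1.1745 + 0.000996·10.8832 = 0.1527  (Lockheed)
  w_3 = 0.120799·0.5130 + 0.000996·18.8312 = 0.0807  (Disney)
  w_4 = 0.120799·0.5804 + 0.000996·13.9331 = 0.0840  (Kellogg)
Σw_i=1.0000  μᵀw=0.1320
σ²=wᵀΣw=λ₁·μ_p+λ₂ = 0.120799·0.132 + 0.000996 = 0.016941 ≈ 0.0169


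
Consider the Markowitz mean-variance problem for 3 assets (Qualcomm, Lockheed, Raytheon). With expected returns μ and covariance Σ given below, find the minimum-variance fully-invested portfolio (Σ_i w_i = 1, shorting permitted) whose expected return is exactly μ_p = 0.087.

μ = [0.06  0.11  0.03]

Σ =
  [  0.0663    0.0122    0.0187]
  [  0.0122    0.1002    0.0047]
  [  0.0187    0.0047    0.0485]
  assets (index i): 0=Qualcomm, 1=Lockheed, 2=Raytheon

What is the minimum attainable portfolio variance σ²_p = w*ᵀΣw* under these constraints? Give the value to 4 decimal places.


u=Σ⁻¹μ = [0.6427  1.0067  0.2732]
v=Σ⁻¹𝟙 = [8.9708  8.1198  16.3728]
a=μᵀu=0.157498  b=𝟙ᵀu=1.922613  c=𝟙ᵀv=33.463464  D=ac−b²=1.573977
λ₁=(c·0.087−b)/D = (33.463464·0.087−1.922613)/1.573977 = 0.628160
λ₂=(a−b·0.087)/D = (0.157498−1.922613·0.087)/1.573977 = -0.006207
w* = 0.628160·u + -0.006207·v:
  w_0 = 0.628160·0.6427 + -0.006207·8.9708 = 0.3480  (Qualcomm)
  w_1 = 0.628160·1.0067 + -0.006207·8.1198 = 0.5820  (Lockheed)
  w_2 = 0.628160·0.2732 + -0.006207·16.3728 = 0.0700  (Raytheon)
Σw_i=1.0000  μᵀw=0.0870
σ²=wᵀΣw=λ₁·μ_p+λ₂ = 0.628160·0.087 + -0.006207 = 0.048443 ≈ 0.0484

0.0484


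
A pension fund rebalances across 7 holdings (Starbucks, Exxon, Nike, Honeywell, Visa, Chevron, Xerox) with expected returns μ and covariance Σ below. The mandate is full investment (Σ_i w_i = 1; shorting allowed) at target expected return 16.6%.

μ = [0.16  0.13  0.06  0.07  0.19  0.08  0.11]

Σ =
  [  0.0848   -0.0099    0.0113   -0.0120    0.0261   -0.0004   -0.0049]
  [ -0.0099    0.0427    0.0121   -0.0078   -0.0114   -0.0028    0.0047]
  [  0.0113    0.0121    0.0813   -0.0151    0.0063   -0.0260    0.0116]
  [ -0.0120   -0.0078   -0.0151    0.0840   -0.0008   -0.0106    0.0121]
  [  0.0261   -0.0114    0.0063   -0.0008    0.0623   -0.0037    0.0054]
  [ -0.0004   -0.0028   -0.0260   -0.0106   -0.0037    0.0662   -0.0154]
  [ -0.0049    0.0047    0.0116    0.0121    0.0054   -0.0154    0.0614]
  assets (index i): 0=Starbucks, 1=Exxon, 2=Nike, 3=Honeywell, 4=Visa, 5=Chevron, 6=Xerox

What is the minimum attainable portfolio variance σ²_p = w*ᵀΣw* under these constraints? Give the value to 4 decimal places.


p=Σ⁻¹μ = [1.7180  4.4503  0.4559  1.6893  3.1321  2.3783  1.4900]
q=Σ⁻¹𝟙 = [12.2562  30.1015  16.6778  21.4537  15.6255  30.5375  13.8669]
a=μᵀp=1.948277  b=𝟙ᵀp=15.313829  c=𝟙ᵀq=140.519164  D=ac−b²=39.256838
λ₁=(c·0.166−b)/D = (140.519164·0.166−15.313829)/39.256838 = 0.204101
λ₂=(a−b·0.166)/D = (1.948277−15.313829·0.166)/39.256838 = -0.015127
w* = 0.204101·p + -0.015127·q:
  w_0 = 0.204101·1.7180 + -0.015127·12.2562 = 0.1652  (Starbucks)
  w_1 = 0.204101·4.4503 + -0.015127·30.1015 = 0.4530  (Exxon)
  w_2 = 0.204101·0.4559 + -0.015127·16.6778 = -0.1592  (Nike)
  w_3 = 0.204101·1.6893 + -0.015127·21.4537 = 0.0203  (Honeywell)
  w_4 = 0.204101·3.1321 + -0.015127·15.6255 = 0.4029  (Visa)
  w_5 = 0.204101·2.3783 + -0.015127·30.5375 = 0.0235  (Chevron)
  w_6 = 0.204101·1.4900 + -0.015127·13.8669 = 0.0943  (Xerox)
Σw_i=1.0000  μᵀw=0.1660
σ²=wᵀΣw=λ₁·μ_p+λ₂ = 0.204101·0.166 + -0.015127 = 0.018754 ≈ 0.0188

0.0188


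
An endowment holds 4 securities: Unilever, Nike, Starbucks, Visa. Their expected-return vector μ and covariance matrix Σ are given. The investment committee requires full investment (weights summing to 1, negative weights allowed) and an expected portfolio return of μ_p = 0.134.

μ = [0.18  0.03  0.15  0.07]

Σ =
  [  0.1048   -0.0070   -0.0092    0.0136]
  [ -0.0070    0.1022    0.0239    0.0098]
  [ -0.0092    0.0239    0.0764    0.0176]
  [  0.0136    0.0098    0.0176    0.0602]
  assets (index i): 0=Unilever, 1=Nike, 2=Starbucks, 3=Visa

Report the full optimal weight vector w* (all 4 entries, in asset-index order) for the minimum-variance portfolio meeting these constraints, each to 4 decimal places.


g=Σ⁻¹μ = [1.8894  -0.1014  2.1972  0.1101]
h=Σ⁻¹𝟙 = [9.4997  7.1920  9.5647  10.4981]
a=μᵀg=0.674338  b=𝟙ᵀg=4.095269  c=𝟙ᵀh=36.754420  D=ac−b²=8.013675
λ₁=(c·0.134−b)/D = (36.754420·0.134−4.095269)/8.013675 = 0.103551
λ₂=(a−b·0.134)/D = (0.674338−4.095269·0.134)/8.013675 = 0.015670
w* = 0.103551·g + 0.015670·h:
  w_0 = 0.103551·1.8894 + 0.015670·9.4997 = 0.3445  (Unilever)
  w_1 = 0.103551·-0.1014 + 0.015670·7.1920 = 0.1022  (Nike)
  w_2 = 0.103551·2.1972 + 0.015670·9.5647 = 0.3774  (Starbucks)
  w_3 = 0.103551·0.1101 + 0.015670·10.4981 = 0.1759  (Visa)
Σw_i=1.0000  μᵀw=0.1340
σ²=wᵀΣw=λ₁·μ_p+λ₂ = 0.103551·0.134 + 0.015670 = 0.029546 ≈ 0.0295

0.3445  0.1022  0.3774  0.1759


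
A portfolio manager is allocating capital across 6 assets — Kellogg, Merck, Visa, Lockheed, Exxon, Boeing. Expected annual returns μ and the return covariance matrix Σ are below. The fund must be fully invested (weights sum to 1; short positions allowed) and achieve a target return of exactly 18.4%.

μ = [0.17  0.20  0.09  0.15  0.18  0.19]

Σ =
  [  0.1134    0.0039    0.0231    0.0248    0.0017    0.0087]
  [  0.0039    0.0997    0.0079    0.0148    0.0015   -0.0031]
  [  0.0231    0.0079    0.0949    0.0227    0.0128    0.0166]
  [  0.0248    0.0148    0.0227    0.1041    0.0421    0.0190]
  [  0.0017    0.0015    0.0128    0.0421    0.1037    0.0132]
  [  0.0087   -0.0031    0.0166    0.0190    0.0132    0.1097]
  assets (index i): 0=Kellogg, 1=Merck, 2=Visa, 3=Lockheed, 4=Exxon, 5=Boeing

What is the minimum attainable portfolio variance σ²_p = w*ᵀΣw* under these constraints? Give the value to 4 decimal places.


0.0290

u=Σ⁻¹μ = [1.2990  1.9844  0.0087  -0.0378  1.5080  1.5088]
v=Σ⁻¹𝟙 = [6.4128  9.2371  5.7029  1.3145  7.2885  6.9006]
a=μᵀu=1.170930  b=𝟙ᵀu=6.271077  c=𝟙ᵀv=36.856430  D=ac−b²=3.829895
λ₁=(c·0.184−b)/D = (36.856430·0.184−6.271077)/3.829895 = 0.133295
λ₂=(a−b·0.184)/D = (1.170930−6.271077·0.184)/3.829895 = 0.004452
w* = 0.133295·u + 0.004452·v:
  w_0 = 0.133295·1.2990 + 0.004452·6.4128 = 0.2017  (Kellogg)
  w_1 = 0.133295·1.9844 + 0.004452·9.2371 = 0.3056  (Merck)
  w_2 = 0.133295·0.0087 + 0.004452·5.7029 = 0.0266  (Visa)
  w_3 = 0.133295·-0.0378 + 0.004452·1.3145 = 0.0008  (Lockheed)
  w_4 = 0.133295·1.5080 + 0.004452·7.2885 = 0.2335  (Exxon)
  w_5 = 0.133295·1.5088 + 0.004452·6.9006 = 0.2318  (Boeing)
Σw_i=1.0000  μᵀw=0.1840
σ²=wᵀΣw=λ₁·μ_p+λ₂ = 0.133295·0.184 + 0.004452 = 0.028979 ≈ 0.0290


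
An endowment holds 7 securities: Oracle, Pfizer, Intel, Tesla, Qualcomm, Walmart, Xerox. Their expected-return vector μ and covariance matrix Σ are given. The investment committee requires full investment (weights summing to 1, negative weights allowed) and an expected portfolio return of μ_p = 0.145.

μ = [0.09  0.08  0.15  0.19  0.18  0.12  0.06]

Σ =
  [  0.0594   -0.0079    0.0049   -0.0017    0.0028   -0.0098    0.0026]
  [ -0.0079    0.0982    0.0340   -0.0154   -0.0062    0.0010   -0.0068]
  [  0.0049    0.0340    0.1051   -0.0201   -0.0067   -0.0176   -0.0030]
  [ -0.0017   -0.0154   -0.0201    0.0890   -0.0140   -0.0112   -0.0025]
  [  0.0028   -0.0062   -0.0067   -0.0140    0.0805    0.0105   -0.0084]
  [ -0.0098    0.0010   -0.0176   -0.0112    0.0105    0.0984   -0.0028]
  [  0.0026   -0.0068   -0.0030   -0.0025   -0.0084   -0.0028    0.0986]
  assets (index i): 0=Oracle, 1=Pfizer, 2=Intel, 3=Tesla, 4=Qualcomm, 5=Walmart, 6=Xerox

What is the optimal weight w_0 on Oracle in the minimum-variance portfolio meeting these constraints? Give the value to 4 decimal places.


p=Σ⁻¹μ = [1.6895  0.9717  2.2551  3.5757  2.9270  1.9070  1.0938]
q=Σ⁻¹𝟙 = [19.2102  12.5539  12.7024  21.6009  16.9347  15.2505  13.3112]
a=μᵀp=2.068765  b=𝟙ᵀp=14.419738  c=𝟙ᵀq=111.563792  D=ac−b²=22.870419
λ₁=(c·0.145−b)/D = (111.563792·0.145−14.419738)/22.870419 = 0.076825
λ₂=(a−b·0.145)/D = (2.068765−14.419738·0.145)/22.870419 = -0.000966
w* = 0.076825·p + -0.000966·q:
  w_0 = 0.076825·1.6895 + -0.000966·19.2102 = 0.1112  (Oracle)
  w_1 = 0.076825·0.9717 + -0.000966·12.5539 = 0.0625  (Pfizer)
  w_2 = 0.076825·2.2551 + -0.000966·12.7024 = 0.1610  (Intel)
  w_3 = 0.076825·3.5757 + -0.000966·21.6009 = 0.2538  (Tesla)
  w_4 = 0.076825·2.9270 + -0.000966·16.9347 = 0.2085  (Qualcomm)
  w_5 = 0.076825·1.9070 + -0.000966·15.2505 = 0.1318  (Walmart)
  w_6 = 0.076825·1.0938 + -0.000966·13.3112 = 0.0712  (Xerox)
Σw_i=1.0000  μᵀw=0.1450
σ²=wᵀΣw=λ₁·μ_p+λ₂ = 0.076825·0.145 + -0.000966 = 0.010173 ≈ 0.0102

0.1112


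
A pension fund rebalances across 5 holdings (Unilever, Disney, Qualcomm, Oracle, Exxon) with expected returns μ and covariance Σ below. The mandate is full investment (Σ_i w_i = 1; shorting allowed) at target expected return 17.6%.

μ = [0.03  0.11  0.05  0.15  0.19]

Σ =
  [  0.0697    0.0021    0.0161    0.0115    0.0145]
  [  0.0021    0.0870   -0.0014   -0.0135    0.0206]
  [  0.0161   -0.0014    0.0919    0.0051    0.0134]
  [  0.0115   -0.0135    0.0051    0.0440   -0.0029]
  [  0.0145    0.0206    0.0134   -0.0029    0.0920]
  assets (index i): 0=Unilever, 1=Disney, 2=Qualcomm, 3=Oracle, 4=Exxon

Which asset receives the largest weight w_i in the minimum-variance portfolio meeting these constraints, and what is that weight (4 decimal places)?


Oracle (0.6440)

u=Σ⁻¹μ = [-0.7503  1.4674  0.1811  4.1636  1.9598]
v=Σ⁻¹𝟙 = [6.7672  13.7768  7.6018  24.7256  6.3904]
a=μᵀu=1.144857  b=𝟙ᵀu=7.021570  c=𝟙ᵀv=59.261829  D=ac−b²=18.543890
λ₁=(c·0.176−b)/D = (59.261829·0.176−7.021570)/18.543890 = 0.183808
λ₂=(a−b·0.176)/D = (1.144857−7.021570·0.176)/18.543890 = -0.004904
w* = 0.183808·u + -0.004904·v:
  w_0 = 0.183808·-0.7503 + -0.004904·6.7672 = -0.1711  (Unilever)
  w_1 = 0.183808·1.4674 + -0.004904·13.7768 = 0.2022  (Disney)
  w_2 = 0.183808·0.1811 + -0.004904·7.6018 = -0.0040  (Qualcomm)
  w_3 = 0.183808·4.1636 + -0.004904·24.7256 = 0.6440  (Oracle)
  w_4 = 0.183808·1.9598 + -0.004904·6.3904 = 0.3289  (Exxon)
Σw_i=1.0000  μᵀw=0.1760
σ²=wᵀΣw=λ₁·μ_p+λ₂ = 0.183808·0.176 + -0.004904 = 0.027446 ≈ 0.0274


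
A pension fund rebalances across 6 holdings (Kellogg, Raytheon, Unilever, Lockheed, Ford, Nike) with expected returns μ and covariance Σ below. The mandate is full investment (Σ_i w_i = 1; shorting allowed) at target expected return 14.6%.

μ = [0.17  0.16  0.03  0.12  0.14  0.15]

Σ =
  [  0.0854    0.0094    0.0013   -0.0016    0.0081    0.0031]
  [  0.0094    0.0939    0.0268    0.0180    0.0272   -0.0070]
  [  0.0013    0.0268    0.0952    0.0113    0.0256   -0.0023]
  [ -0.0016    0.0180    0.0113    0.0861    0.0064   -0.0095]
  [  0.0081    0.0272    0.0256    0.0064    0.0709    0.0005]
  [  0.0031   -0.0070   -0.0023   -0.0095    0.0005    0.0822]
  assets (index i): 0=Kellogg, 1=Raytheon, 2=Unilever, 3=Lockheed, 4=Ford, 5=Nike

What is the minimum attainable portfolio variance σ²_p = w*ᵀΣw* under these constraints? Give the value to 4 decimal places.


0.0198

p=Σ⁻¹μ = [1.6917  1.1699  -0.5235  1.3666  1.3841  1.9955]
q=Σ⁻¹𝟙 = [10.0769  4.5347  5.9716  10.9734  7.9711  13.5584]
a=μᵀp=1.116161  b=𝟙ᵀp=7.084307  c=𝟙ᵀq=53.086150  D=ac−b²=9.065269
λ₁=(c·0.146−b)/D = (53.086150·0.146−7.084307)/9.065269 = 0.073497
λ₂=(a−b·0.146)/D = (1.116161−7.084307·0.146)/9.065269 = 0.009029
w* = 0.073497·p + 0.009029·q:
  w_0 = 0.073497·1.6917 + 0.009029·10.0769 = 0.2153  (Kellogg)
  w_1 = 0.073497·1.1699 + 0.009029·4.5347 = 0.1269  (Raytheon)
  w_2 = 0.073497·-0.5235 + 0.009029·5.9716 = 0.0154  (Unilever)
  w_3 = 0.073497·1.3666 + 0.009029·10.9734 = 0.1995  (Lockheed)
  w_4 = 0.073497·1.3841 + 0.009029·7.9711 = 0.1737  (Ford)
  w_5 = 0.073497·1.9955 + 0.009029·13.5584 = 0.2691  (Nike)
Σw_i=1.0000  μᵀw=0.1460
σ²=wᵀΣw=λ₁·μ_p+λ₂ = 0.073497·0.146 + 0.009029 = 0.019760 ≈ 0.0198


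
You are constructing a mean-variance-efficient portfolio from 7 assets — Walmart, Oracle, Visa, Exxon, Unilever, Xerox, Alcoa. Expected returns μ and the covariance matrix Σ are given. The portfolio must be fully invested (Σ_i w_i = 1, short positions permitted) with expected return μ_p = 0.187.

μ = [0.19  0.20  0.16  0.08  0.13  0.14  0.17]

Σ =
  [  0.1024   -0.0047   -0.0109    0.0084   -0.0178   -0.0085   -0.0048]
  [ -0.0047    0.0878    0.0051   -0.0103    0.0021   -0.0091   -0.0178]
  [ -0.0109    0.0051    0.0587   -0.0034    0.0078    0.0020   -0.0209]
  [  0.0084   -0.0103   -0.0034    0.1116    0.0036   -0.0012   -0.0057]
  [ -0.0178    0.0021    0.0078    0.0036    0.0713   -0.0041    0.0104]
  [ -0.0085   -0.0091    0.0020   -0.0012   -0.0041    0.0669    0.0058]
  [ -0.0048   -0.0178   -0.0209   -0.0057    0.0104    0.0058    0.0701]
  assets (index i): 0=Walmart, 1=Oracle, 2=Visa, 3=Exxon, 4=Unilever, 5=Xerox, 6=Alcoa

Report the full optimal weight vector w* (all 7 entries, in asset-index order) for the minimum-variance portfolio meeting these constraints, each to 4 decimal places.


g=Σ⁻¹μ = [3.0576  3.4610  4.3799  1.1498  1.4388  2.5406  4.4890]
h=Σ⁻¹𝟙 = [17.1808  18.8972  26.3073  11.3492  11.5493  17.5859  25.8379]
a=μᵀg=3.371789  b=𝟙ᵀg=20.516782  c=𝟙ᵀh=128.707651  D=ac−b²=13.036661
λ₁=(c·0.187−b)/D = (128.707651·0.187−20.516782)/13.036661 = 0.272428
λ₂=(a−b·0.187)/D = (3.371789−20.516782·0.187)/13.036661 = -0.035657
w* = 0.272428·g + -0.035657·h:
  w_0 = 0.272428·3.0576 + -0.035657·17.1808 = 0.2204  (Walmart)
  w_1 = 0.272428·3.4610 + -0.035657·18.8972 = 0.2691  (Oracle)
  w_2 = 0.272428·4.3799 + -0.035657·26.3073 = 0.2552  (Visa)
  w_3 = 0.272428·1.1498 + -0.035657·11.3492 = -0.0915  (Exxon)
  w_4 = 0.272428·1.4388 + -0.035657·11.5493 = -0.0198  (Unilever)
  w_5 = 0.272428·2.5406 + -0.035657·17.5859 = 0.0651  (Xerox)
  w_6 = 0.272428·4.4890 + -0.035657·25.8379 = 0.3016  (Alcoa)
Σw_i=1.0000  μᵀw=0.1870
σ²=wᵀΣw=λ₁·μ_p+λ₂ = 0.272428·0.187 + -0.035657 = 0.015287 ≈ 0.0153

0.2204  0.2691  0.2552  -0.0915  -0.0198  0.0651  0.3016


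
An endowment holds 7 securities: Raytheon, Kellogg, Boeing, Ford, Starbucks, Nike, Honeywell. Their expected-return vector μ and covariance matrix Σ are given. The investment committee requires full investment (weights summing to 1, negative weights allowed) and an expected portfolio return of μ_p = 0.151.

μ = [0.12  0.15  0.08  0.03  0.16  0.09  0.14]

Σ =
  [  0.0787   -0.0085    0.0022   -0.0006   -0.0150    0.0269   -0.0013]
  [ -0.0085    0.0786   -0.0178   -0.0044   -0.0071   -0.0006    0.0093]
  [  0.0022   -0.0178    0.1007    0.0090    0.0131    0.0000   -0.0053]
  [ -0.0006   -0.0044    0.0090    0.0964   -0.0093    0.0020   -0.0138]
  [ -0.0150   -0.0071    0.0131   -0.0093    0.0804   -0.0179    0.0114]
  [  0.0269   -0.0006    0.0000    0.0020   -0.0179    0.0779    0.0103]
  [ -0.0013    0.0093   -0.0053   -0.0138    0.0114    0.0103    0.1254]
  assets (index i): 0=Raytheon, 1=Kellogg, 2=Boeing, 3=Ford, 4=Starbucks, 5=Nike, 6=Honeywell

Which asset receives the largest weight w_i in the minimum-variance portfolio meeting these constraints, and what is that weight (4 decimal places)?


x=Σ⁻¹μ = [1.9540  2.5044  0.8278  0.7005  2.6370  0.9897  0.7420]
y=Σ⁻¹𝟙 = [14.2749  18.1841  9.6347  12.7829  18.2370  11.1145  6.0170]
a=μᵀx=1.312262  b=𝟙ᵀx=10.355468  c=𝟙ᵀy=90.245068  D=ac−b²=11.189442
λ₁=(c·0.151−b)/D = (90.245068·0.151−10.355468)/11.189442 = 0.292377
λ₂=(a−b·0.151)/D = (1.312262−10.355468·0.151)/11.189442 = -0.022469
w* = 0.292377·x + -0.022469·y:
  w_0 = 0.292377·1.9540 + -0.022469·14.2749 = 0.2506  (Raytheon)
  w_1 = 0.292377·2.5044 + -0.022469·18.1841 = 0.3236  (Kellogg)
  w_2 = 0.292377·0.8278 + -0.022469·9.6347 = 0.0256  (Boeing)
  w_3 = 0.292377·0.7005 + -0.022469·12.7829 = -0.0824  (Ford)
  w_4 = 0.292377·2.6370 + -0.022469·18.2370 = 0.3612  (Starbucks)
  w_5 = 0.292377·0.9897 + -0.022469·11.1145 = 0.0396  (Nike)
  w_6 = 0.292377·0.7420 + -0.022469·6.0170 = 0.0818  (Honeywell)
Σw_i=1.0000  μᵀw=0.1510
σ²=wᵀΣw=λ₁·μ_p+λ₂ = 0.292377·0.151 + -0.022469 = 0.021680 ≈ 0.0217

Starbucks (0.3612)


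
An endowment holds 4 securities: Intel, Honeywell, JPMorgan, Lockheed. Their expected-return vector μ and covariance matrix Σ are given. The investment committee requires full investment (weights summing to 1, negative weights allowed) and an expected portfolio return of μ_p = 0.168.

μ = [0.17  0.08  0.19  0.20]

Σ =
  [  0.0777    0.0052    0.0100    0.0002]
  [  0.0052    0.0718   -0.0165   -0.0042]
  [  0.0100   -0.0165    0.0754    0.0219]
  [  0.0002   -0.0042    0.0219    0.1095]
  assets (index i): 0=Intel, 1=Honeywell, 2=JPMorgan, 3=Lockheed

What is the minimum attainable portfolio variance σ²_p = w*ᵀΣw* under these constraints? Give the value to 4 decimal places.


0.0251

x=Σ⁻¹μ = [1.7946  1.5760  2.2079  1.4421]
y=Σ⁻¹𝟙 = [9.9879  16.7309  13.5529  7.0453]
a=μᵀx=1.139072  b=𝟙ᵀx=7.020530  c=𝟙ᵀy=47.316996  D=ac−b²=4.609630
λ₁=(c·0.168−b)/D = (47.316996·0.168−7.020530)/4.609630 = 0.201475
λ₂=(a−b·0.168)/D = (1.139072−7.020530·0.168)/4.609630 = -0.008759
w* = 0.201475·x + -0.008759·y:
  w_0 = 0.201475·1.7946 + -0.008759·9.9879 = 0.2741  (Intel)
  w_1 = 0.201475·1.5760 + -0.008759·16.7309 = 0.1710  (Honeywell)
  w_2 = 0.201475·2.2079 + -0.008759·13.5529 = 0.3261  (JPMorgan)
  w_3 = 0.201475·1.4421 + -0.008759·7.0453 = 0.2288  (Lockheed)
Σw_i=1.0000  μᵀw=0.1680
σ²=wᵀΣw=λ₁·μ_p+λ₂ = 0.201475·0.168 + -0.008759 = 0.025089 ≈ 0.0251


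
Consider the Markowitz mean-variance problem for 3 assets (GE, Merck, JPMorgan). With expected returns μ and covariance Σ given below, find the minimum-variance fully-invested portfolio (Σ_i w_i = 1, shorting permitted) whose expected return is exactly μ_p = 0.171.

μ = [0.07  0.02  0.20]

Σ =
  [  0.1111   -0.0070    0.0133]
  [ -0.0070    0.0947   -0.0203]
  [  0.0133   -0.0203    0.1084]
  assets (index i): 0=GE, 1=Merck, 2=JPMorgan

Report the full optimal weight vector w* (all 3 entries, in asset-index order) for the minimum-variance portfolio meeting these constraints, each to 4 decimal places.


u=Σ⁻¹μ = [0.4422  0.6540  1.9132]
v=Σ⁻¹𝟙 = [8.5698  13.4866  10.6993]
a=μᵀu=0.426683  b=𝟙ᵀu=3.009472  c=𝟙ᵀv=32.755704  D=ac−b²=4.919389
λ₁=(c·0.171−b)/D = (32.755704·0.171−3.009472)/4.919389 = 0.526845
λ₂=(a−b·0.171)/D = (0.426683−3.009472·0.171)/4.919389 = -0.017875
w* = 0.526845·u + -0.017875·v:
  w_0 = 0.526845·0.4422 + -0.017875·8.5698 = 0.0798  (GE)
  w_1 = 0.526845·0.6540 + -0.017875·13.4866 = 0.1035  (Merck)
  w_2 = 0.526845·1.9132 + -0.017875·10.6993 = 0.8167  (JPMorgan)
Σw_i=1.0000  μᵀw=0.1710
σ²=wᵀΣw=λ₁·μ_p+λ₂ = 0.526845·0.171 + -0.017875 = 0.072215 ≈ 0.0722

0.0798  0.1035  0.8167


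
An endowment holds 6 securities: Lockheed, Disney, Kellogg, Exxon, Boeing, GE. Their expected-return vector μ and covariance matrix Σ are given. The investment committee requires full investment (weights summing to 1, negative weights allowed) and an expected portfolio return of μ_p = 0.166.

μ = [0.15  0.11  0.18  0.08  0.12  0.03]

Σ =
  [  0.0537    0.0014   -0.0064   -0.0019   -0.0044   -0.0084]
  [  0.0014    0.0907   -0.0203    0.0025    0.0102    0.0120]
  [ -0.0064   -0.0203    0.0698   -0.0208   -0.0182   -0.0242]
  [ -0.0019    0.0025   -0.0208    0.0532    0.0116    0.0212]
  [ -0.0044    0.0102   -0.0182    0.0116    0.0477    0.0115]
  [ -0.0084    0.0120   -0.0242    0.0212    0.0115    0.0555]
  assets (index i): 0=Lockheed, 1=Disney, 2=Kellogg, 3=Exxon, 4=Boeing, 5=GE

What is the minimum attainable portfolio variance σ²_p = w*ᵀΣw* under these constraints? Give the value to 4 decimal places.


0.0174

u=Σ⁻¹μ = [4.0621  1.7254  5.6749  2.3388  3.7348  1.5895]
v=Σ⁻¹𝟙 = [30.1242  13.2460  42.4738  20.1426  26.1624  25.1183]
a=μᵀu=2.503546  b=𝟙ᵀu=19.125414  c=𝟙ᵀv=157.267271  D=ac−b²=27.944358
λ₁=(c·0.166−b)/D = (157.267271·0.166−19.125414)/27.944358 = 0.249816
λ₂=(a−b·0.166)/D = (2.503546−19.125414·0.166)/27.944358 = -0.024022
w* = 0.249816·u + -0.024022·v:
  w_0 = 0.249816·4.0621 + -0.024022·30.1242 = 0.2911  (Lockheed)
  w_1 = 0.249816·1.7254 + -0.024022·13.2460 = 0.1129  (Disney)
  w_2 = 0.249816·5.6749 + -0.024022·42.4738 = 0.3974  (Kellogg)
  w_3 = 0.249816·2.3388 + -0.024022·20.1426 = 0.1004  (Exxon)
  w_4 = 0.249816·3.7348 + -0.024022·26.1624 = 0.3045  (Boeing)
  w_5 = 0.249816·1.5895 + -0.024022·25.1183 = -0.2063  (GE)
Σw_i=1.0000  μᵀw=0.1660
σ²=wᵀΣw=λ₁·μ_p+λ₂ = 0.249816·0.166 + -0.024022 = 0.017448 ≈ 0.0174


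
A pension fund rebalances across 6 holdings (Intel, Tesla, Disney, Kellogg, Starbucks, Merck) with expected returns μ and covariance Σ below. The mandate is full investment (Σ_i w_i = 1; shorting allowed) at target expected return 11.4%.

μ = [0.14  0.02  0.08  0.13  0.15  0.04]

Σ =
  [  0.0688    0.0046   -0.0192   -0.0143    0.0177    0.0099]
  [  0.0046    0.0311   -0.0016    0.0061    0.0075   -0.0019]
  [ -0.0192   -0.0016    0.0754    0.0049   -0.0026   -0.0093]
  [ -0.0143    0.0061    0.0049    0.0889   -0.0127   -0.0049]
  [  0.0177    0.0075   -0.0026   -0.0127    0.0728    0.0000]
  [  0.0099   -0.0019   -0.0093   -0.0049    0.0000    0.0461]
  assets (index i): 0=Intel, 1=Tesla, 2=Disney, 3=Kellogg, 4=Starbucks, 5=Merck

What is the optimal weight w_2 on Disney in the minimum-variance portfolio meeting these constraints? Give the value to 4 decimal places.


u=Σ⁻¹μ = [2.3373  -0.4474  1.6901  2.1070  1.9662  0.9122]
v=Σ⁻¹𝟙 = [14.8651  27.3767  20.2094  13.5161  10.3813  25.1416]
a=μᵀu=1.058802  b=𝟙ᵀu=8.565362  c=𝟙ᵀv=111.490325  D=ac−b²=44.680734
λ₁=(c·0.114−b)/D = (111.490325·0.114−8.565362)/44.680734 = 0.092759
λ₂=(a−b·0.114)/D = (1.058802−8.565362·0.114)/44.680734 = 0.001843
w* = 0.092759·u + 0.001843·v:
  w_0 = 0.092759·2.3373 + 0.001843·14.8651 = 0.2442  (Intel)
  w_1 = 0.092759·-0.4474 + 0.001843·27.3767 = 0.0090  (Tesla)
  w_2 = 0.092759·1.6901 + 0.001843·20.2094 = 0.1940  (Disney)
  w_3 = 0.092759·2.1070 + 0.001843·13.5161 = 0.2204  (Kellogg)
  w_4 = 0.092759·1.9662 + 0.001843·10.3813 = 0.2015  (Starbucks)
  w_5 = 0.092759·0.9122 + 0.001843·25.1416 = 0.1310  (Merck)
Σw_i=1.0000  μᵀw=0.1140
σ²=wᵀΣw=λ₁·μ_p+λ₂ = 0.092759·0.114 + 0.001843 = 0.012418 ≈ 0.0124

0.1940


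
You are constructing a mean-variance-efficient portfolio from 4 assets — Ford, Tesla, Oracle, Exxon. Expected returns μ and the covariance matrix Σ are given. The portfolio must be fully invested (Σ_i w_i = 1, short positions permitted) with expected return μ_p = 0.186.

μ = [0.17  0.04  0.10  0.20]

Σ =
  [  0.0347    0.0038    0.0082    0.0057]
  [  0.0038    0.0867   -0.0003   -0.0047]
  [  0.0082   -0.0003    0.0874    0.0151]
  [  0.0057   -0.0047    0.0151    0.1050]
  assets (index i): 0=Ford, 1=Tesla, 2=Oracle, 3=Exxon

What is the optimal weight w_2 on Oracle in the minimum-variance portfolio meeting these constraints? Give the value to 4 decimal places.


0.0040

x=Σ⁻¹μ = [4.4902  0.3535  0.4455  1.6128]
y=Σ⁻¹𝟙 = [24.5247  10.8955  7.8741  7.5478]
a=μᵀx=1.144580  b=𝟙ᵀx=6.901989  c=𝟙ᵀy=50.842118  D=ac−b²=10.555440
λ₁=(c·0.186−b)/D = (50.842118·0.186−6.901989)/10.555440 = 0.242022
λ₂=(a−b·0.186)/D = (1.144580−6.901989·0.186)/10.555440 = -0.013187
w* = 0.242022·x + -0.013187·y:
  w_0 = 0.242022·4.4902 + -0.013187·24.5247 = 0.7633  (Ford)
  w_1 = 0.242022·0.3535 + -0.013187·10.8955 = -0.0581  (Tesla)
  w_2 = 0.242022·0.4455 + -0.013187·7.8741 = 0.0040  (Oracle)
  w_3 = 0.242022·1.6128 + -0.013187·7.5478 = 0.2908  (Exxon)
Σw_i=1.0000  μᵀw=0.1860
σ²=wᵀΣw=λ₁·μ_p+λ₂ = 0.242022·0.186 + -0.013187 = 0.031830 ≈ 0.0318


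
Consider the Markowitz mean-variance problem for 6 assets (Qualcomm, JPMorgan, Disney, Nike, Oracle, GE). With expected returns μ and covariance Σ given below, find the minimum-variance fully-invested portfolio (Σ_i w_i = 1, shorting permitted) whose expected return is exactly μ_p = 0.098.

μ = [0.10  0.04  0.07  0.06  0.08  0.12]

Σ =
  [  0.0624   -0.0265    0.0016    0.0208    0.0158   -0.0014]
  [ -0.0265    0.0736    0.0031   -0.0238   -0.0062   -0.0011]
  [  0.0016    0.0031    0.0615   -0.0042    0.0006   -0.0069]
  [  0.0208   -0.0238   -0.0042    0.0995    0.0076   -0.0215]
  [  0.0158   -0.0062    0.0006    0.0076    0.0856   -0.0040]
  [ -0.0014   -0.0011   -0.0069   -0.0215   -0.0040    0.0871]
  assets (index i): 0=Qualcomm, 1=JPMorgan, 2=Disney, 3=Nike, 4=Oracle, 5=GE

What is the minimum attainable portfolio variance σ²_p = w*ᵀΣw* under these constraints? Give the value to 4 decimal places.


p=Σ⁻¹μ = [1.7481  1.5267  1.2790  0.9923  0.7097  1.8040]
q=Σ⁻¹𝟙 = [19.3212  26.0802  17.4654  16.1490  9.2860  17.9173]
a=μᵀp=0.658202  b=𝟙ᵀp=8.059803  c=𝟙ᵀq=106.219089  D=ac−b²=4.953185
λ₁=(c·0.098−b)/D = (106.219089·0.098−8.059803)/4.953185 = 0.474375
λ₂=(a−b·0.098)/D = (0.658202−8.059803·0.098)/4.953185 = -0.026581
w* = 0.474375·p + -0.026581·q:
  w_0 = 0.474375·1.7481 + -0.026581·19.3212 = 0.3157  (Qualcomm)
  w_1 = 0.474375·1.5267 + -0.026581·26.0802 = 0.0310  (JPMorgan)
  w_2 = 0.474375·1.2790 + -0.026581·17.4654 = 0.1425  (Disney)
  w_3 = 0.474375·0.9923 + -0.026581·16.1490 = 0.0415  (Nike)
  w_4 = 0.474375·0.7097 + -0.026581·9.2860 = 0.0898  (Oracle)
  w_5 = 0.474375·1.8040 + -0.026581·17.9173 = 0.3795  (GE)
Σw_i=1.0000  μᵀw=0.0980
σ²=wᵀΣw=λ₁·μ_p+λ₂ = 0.474375·0.098 + -0.026581 = 0.019908 ≈ 0.0199

0.0199
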